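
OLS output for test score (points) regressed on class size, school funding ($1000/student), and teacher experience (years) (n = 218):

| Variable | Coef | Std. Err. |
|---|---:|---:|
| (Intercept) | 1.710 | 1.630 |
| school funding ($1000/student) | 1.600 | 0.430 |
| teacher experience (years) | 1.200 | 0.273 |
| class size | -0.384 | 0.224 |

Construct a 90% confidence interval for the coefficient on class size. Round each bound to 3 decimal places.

Read off: b = -0.384, SE = 0.224 for class size.
df = n − k − 1 = 218 − 3 − 1 = 214.
t* = t_{0.05, 214} = 1.652005.
Margin = t* × SE = 1.652005 × 0.224 = 0.37005.
CI: -0.384 ± 0.37005 → (-0.754, -0.014).

(-0.754, -0.014)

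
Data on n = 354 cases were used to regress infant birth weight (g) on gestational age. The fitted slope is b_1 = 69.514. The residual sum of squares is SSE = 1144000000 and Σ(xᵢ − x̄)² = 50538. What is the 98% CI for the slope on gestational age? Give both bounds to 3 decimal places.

MSE = SSE/(n − 2) = 1144000000/352 = 3.25e+06.
SE(b_1) = √(MSE/Sₓₓ) = √(3.25e+06/50538) = 8.01923.
df = n − 2 = 352.
t* = t_{0.01, 352} = 2.336988.
Margin = t* × SE = 2.336988 × 8.01923 = 18.74084.
CI: 69.514 ± 18.74084 → (50.773, 88.255).
With 98% confidence, each one-unit increase in gestational age is associated with a change of between 50.773 and 88.255 g in infant birth weight.

(50.773, 88.255)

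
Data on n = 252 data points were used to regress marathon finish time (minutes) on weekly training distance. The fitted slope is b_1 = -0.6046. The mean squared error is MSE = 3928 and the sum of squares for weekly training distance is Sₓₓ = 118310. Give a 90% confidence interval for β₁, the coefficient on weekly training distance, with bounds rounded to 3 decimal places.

SE(b_1) = √(MSE/Sₓₓ) = √(3928/118310) = 0.182211.
df = n − 2 = 250.
t* = t_{0.05, 250} = 1.650971.
Margin = t* × SE = 1.650971 × 0.182211 = 0.30083.
CI: -0.6046 ± 0.30083 → (-0.905, -0.304).
With 90% confidence, each one-unit increase in weekly training distance is associated with a change of between -0.905 and -0.304 minutes in marathon finish time.

(-0.905, -0.304)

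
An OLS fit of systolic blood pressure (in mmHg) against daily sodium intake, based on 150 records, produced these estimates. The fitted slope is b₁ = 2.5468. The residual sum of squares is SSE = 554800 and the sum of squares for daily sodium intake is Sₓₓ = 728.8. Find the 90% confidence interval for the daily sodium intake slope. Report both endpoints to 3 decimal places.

(-1.207, 6.301)

MSE = SSE/(n − 2) = 554800/148 = 3748.65.
SE(b₁) = √(MSE/Sₓₓ) = √(3748.65/728.8) = 2.26795.
df = n − 2 = 148.
t* = t_{0.05, 148} = 1.655215.
Margin = t* × SE = 1.655215 × 2.26795 = 3.75394.
CI: 2.5468 ± 3.75394 → (-1.207, 6.301).
With 90% confidence, each one-unit increase in daily sodium intake is associated with a change of between -1.207 and 6.301 mmHg in systolic blood pressure.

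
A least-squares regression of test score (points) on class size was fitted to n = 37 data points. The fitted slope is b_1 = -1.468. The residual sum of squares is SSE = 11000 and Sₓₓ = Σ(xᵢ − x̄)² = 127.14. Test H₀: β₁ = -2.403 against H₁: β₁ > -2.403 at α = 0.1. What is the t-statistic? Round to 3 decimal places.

MSE = SSE/(n − 2) = 11000/35 = 314.286.
SE(b_1) = √(MSE/Sₓₓ) = √(314.286/127.14) = 1.57225.
t = (-1.468 − (-2.403)) / 1.57225 = 0.595.
df = n − 2 = 35.
One-sided p ≈ 0.2779, which is ≥ 0.1, so fail to reject H₀.
The data do not give significant evidence that the true slope on class size exceeds -2.403 points per unit.

t = 0.595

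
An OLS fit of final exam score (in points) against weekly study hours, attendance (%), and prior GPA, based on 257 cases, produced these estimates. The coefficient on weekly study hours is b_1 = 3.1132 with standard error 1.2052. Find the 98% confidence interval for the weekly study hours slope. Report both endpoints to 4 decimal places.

df = n − k − 1 = 257 − 3 − 1 = 253.
t* = t_{0.01, 253} = 2.341177.
Margin = t* × SE = 2.341177 × 1.2052 = 2.821587.
CI: 3.1132 ± 2.821587 → (0.2916, 5.9348).
With 98% confidence, each one-unit increase in weekly study hours is associated with a change of between 0.2916 and 5.9348 points in final exam score, holding the other predictors fixed.

(0.2916, 5.9348)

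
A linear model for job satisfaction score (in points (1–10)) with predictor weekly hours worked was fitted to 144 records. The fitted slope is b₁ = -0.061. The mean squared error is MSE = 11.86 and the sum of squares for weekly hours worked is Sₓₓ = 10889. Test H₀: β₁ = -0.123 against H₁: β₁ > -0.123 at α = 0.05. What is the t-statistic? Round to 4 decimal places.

t = 1.8786

SE(b₁) = √(MSE/Sₓₓ) = √(11.86/10889) = 0.0330026.
t = (-0.061 − (-0.123)) / 0.0330026 = 1.8786.
df = n − 2 = 142.
One-sided p ≈ 0.0312, which is < 0.05, so reject H₀.
There is evidence that the true slope on weekly hours worked exceeds -0.123 points (1–10) per unit.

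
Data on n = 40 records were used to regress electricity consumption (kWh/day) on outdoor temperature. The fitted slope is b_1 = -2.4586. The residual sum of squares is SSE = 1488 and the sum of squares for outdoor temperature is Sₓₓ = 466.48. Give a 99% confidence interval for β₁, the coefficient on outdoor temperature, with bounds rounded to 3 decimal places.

(-3.244, -1.673)

MSE = SSE/(n − 2) = 1488/38 = 39.1579.
SE(b_1) = √(MSE/Sₓₓ) = √(39.1579/466.48) = 0.28973.
df = n − 2 = 38.
t* = t_{0.005, 38} = 2.711558.
Margin = t* × SE = 2.711558 × 0.28973 = 0.78562.
CI: -2.4586 ± 0.78562 → (-3.244, -1.673).
With 99% confidence, each one-unit increase in outdoor temperature is associated with a change of between -3.244 and -1.673 kWh/day in electricity consumption.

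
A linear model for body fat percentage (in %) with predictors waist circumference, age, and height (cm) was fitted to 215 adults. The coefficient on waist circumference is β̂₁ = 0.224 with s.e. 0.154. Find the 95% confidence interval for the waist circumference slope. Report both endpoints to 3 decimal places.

df = n − k − 1 = 215 − 3 − 1 = 211.
t* = t_{0.025, 211} = 1.971271.
Margin = t* × SE = 1.971271 × 0.154 = 0.30358.
CI: 0.224 ± 0.30358 → (-0.080, 0.528).
With 95% confidence, each one-unit increase in waist circumference is associated with a change of between -0.080 and 0.528 % in body fat percentage, holding the other predictors fixed.

(-0.080, 0.528)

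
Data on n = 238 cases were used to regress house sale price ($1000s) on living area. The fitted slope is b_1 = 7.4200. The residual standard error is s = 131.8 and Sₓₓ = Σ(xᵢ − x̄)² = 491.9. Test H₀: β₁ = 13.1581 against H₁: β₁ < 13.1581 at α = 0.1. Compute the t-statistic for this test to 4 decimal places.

t = -0.9656

SE(b_1) = s/√Sₓₓ = 131.8/√491.9 = 5.94261.
t = (7.4200 − 13.1581) / 5.94261 = -0.9656.
df = n − 2 = 236.
One-sided p ≈ 0.1676, which is ≥ 0.1, so fail to reject H₀.
The data do not give significant evidence that the true slope on living area is below 13.1581 $1000s per unit.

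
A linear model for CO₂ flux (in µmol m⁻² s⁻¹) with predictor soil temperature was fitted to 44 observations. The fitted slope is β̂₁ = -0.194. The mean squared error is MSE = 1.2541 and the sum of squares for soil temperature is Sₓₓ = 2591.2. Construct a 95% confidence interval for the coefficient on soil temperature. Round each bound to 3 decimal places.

(-0.238, -0.150)

SE(β̂₁) = √(MSE/Sₓₓ) = √(1.2541/2591.2) = 0.0219996.
df = n − 2 = 42.
t* = t_{0.025, 42} = 2.018082.
Margin = t* × SE = 2.018082 × 0.0219996 = 0.04440.
CI: -0.194 ± 0.04440 → (-0.238, -0.150).
With 95% confidence, each one-unit increase in soil temperature is associated with a change of between -0.238 and -0.150 µmol m⁻² s⁻¹ in CO₂ flux.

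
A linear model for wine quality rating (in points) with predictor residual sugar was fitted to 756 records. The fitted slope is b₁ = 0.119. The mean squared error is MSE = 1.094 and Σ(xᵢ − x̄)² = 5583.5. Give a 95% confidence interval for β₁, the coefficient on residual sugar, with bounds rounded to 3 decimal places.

SE(b₁) = √(MSE/Sₓₓ) = √(1.094/5583.5) = 0.0139977.
df = n − 2 = 754.
t* = t_{0.025, 754} = 1.963115.
Margin = t* × SE = 1.963115 × 0.0139977 = 0.02748.
CI: 0.119 ± 0.02748 → (0.092, 0.146).
With 95% confidence, each one-unit increase in residual sugar is associated with a change of between 0.092 and 0.146 points in wine quality rating.

(0.092, 0.146)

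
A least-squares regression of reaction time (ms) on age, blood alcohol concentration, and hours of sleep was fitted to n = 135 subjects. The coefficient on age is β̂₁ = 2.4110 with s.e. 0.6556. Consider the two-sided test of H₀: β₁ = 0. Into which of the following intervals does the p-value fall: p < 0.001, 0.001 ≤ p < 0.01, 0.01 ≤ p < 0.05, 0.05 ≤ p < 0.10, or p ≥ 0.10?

t = 2.4110 / 0.6556 = 3.678.
df = n − k − 1 = 135 − 3 − 1 = 131.
Two-sided p = 2·P(T_{131} > |t|) ≈ 0.0003.
So p < 0.001.

p < 0.001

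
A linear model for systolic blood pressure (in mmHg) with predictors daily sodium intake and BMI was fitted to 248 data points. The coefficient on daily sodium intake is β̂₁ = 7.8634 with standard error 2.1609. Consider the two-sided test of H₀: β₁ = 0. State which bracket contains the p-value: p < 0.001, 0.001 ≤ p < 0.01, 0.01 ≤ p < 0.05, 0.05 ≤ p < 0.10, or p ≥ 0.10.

p < 0.001

t = 7.8634 / 2.1609 = 3.639.
df = n − k − 1 = 248 − 2 − 1 = 245.
Two-sided p = 2·P(T_{245} > |t|) ≈ 0.0003.
So p < 0.001.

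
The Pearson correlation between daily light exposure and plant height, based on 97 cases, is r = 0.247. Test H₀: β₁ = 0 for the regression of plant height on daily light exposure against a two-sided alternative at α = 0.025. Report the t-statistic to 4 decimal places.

t = r·√(n − 2)/√(1 − r²) = 0.247·√95/√0.938991 = 2.4844.
df = n − 2 = 95.
Two-sided p ≈ 0.0147, which is < 0.025, so reject H₀.
There is evidence of a linear association between daily light exposure and plant height.

t = 2.4844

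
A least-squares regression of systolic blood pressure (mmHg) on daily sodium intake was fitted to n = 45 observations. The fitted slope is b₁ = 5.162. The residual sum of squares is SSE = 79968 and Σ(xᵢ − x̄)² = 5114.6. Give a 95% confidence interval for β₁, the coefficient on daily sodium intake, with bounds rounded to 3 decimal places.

MSE = SSE/(n − 2) = 79968/43 = 1859.72.
SE(b₁) = √(MSE/Sₓₓ) = √(1859.72/5114.6) = 0.603001.
df = n − 2 = 43.
t* = t_{0.025, 43} = 2.016692.
Margin = t* × SE = 2.016692 × 0.603001 = 1.21607.
CI: 5.162 ± 1.21607 → (3.946, 6.378).
With 95% confidence, each one-unit increase in daily sodium intake is associated with a change of between 3.946 and 6.378 mmHg in systolic blood pressure.

(3.946, 6.378)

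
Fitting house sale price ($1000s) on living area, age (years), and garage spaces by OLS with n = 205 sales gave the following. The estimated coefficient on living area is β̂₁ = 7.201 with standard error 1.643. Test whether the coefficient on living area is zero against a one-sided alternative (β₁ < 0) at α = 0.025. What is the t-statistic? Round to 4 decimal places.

H₀: β₁ = 0 vs H₁: β₁ < 0.
t = (β̂₁ − β₁⁰)/SE = 7.201 / 1.643 = 4.3828.
df = n − k − 1 = 205 − 3 − 1 = 201.
One-sided p ≈ 1.0000, which is ≥ 0.025, so fail to reject H₀.
The data do not give significant evidence that the true slope on living area is negative, holding the other predictors fixed.

t = 4.3828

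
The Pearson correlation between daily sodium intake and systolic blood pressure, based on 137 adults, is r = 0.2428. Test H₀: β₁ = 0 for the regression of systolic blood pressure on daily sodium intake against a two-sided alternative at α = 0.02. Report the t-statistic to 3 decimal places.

t = r·√(n − 2)/√(1 − r²) = 0.2428·√135/√0.941048 = 2.908.
df = n − 2 = 135.
Two-sided p ≈ 0.0043, which is < 0.02, so reject H₀.
There is evidence of a linear association between daily sodium intake and systolic blood pressure.

t = 2.908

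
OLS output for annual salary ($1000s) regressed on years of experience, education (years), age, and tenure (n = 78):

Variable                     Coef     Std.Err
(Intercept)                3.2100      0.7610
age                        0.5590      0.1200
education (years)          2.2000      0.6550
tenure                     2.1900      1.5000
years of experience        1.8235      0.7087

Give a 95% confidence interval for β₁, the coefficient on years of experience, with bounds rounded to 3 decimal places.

(0.411, 3.236)

Read off: b = 1.8235, SE = 0.7087 for years of experience.
df = n − k − 1 = 78 − 4 − 1 = 73.
t* = t_{0.025, 73} = 1.992997.
Margin = t* × SE = 1.992997 × 0.7087 = 1.41244.
CI: 1.8235 ± 1.41244 → (0.411, 3.236).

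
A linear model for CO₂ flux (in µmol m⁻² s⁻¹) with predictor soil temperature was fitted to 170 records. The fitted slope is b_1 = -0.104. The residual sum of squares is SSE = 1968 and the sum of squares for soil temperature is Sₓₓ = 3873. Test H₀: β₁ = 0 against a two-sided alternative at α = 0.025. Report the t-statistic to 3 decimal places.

t = -1.891

MSE = SSE/(n − 2) = 1968/168 = 11.7143.
SE(b_1) = √(MSE/Sₓₓ) = √(11.7143/3873) = 0.0549964.
t = -0.104 / 0.0549964 = -1.891.
df = n − 2 = 168.
Two-sided p ≈ 0.0603, which is ≥ 0.025, so fail to reject H₀.
The data do not give significant evidence of an association between soil temperature and CO₂ flux.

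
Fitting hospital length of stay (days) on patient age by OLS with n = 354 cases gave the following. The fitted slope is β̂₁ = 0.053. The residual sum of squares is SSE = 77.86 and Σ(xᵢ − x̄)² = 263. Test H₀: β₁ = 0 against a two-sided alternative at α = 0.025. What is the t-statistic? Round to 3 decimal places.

MSE = SSE/(n − 2) = 77.86/352 = 0.221193.
SE(β̂₁) = √(MSE/Sₓₓ) = √(0.221193/263) = 0.0290007.
t = 0.053 / 0.0290007 = 1.828.
df = n − 2 = 352.
Two-sided p ≈ 0.0685, which is ≥ 0.025, so fail to reject H₀.
The data do not give significant evidence of an association between patient age and hospital length of stay.

t = 1.828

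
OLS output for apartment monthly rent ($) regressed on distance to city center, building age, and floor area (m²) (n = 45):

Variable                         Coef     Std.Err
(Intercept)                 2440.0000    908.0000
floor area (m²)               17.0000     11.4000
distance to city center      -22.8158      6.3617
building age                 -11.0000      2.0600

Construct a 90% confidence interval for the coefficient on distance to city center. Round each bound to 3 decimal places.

(-33.522, -12.110)

Read off: b = -22.8158, SE = 6.3617 for distance to city center.
df = n − k − 1 = 45 − 3 − 1 = 41.
t* = t_{0.05, 41} = 1.682878.
Margin = t* × SE = 1.682878 × 6.3617 = 10.70596.
CI: -22.8158 ± 10.70596 → (-33.522, -12.110).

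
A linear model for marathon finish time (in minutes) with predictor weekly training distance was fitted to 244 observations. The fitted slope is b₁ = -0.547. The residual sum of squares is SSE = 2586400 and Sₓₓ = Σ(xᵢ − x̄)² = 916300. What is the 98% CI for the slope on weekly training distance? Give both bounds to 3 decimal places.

(-0.800, -0.294)

MSE = SSE/(n − 2) = 2586400/242 = 10687.6.
SE(b₁) = √(MSE/Sₓₓ) = √(10687.6/916300) = 0.107999.
df = n − 2 = 242.
t* = t_{0.01, 242} = 2.341855.
Margin = t* × SE = 2.341855 × 0.107999 = 0.25292.
CI: -0.547 ± 0.25292 → (-0.800, -0.294).
With 98% confidence, each one-unit increase in weekly training distance is associated with a change of between -0.800 and -0.294 minutes in marathon finish time.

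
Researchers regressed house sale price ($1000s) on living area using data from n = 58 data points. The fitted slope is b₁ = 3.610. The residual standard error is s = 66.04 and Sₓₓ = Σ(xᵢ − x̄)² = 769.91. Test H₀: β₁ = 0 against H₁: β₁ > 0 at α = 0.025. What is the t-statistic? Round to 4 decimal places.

SE(b₁) = s/√Sₓₓ = 66.04/√769.91 = 2.38006.
t = 3.610 / 2.38006 = 1.5168.
df = n − 2 = 56.
One-sided p ≈ 0.0675, which is ≥ 0.025, so fail to reject H₀.
The data do not give significant evidence that the true slope on living area is positive.

t = 1.5168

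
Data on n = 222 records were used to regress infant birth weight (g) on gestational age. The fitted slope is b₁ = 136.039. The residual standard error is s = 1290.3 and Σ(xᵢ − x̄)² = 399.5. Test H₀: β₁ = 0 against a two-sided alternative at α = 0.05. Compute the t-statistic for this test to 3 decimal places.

SE(b₁) = s/√Sₓₓ = 1290.3/√399.5 = 64.5554.
t = 136.039 / 64.5554 = 2.107.
df = n − 2 = 220.
Two-sided p ≈ 0.0362, which is < 0.05, so reject H₀.
There is evidence that gestational age is associated with infant birth weight.

t = 2.107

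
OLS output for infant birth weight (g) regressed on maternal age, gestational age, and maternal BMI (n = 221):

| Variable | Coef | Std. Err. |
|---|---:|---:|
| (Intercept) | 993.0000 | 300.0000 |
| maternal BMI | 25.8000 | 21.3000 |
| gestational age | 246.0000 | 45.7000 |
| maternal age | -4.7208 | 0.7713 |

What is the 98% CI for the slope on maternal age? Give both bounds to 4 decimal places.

Read off: b = -4.7208, SE = 0.7713 for maternal age.
df = n − k − 1 = 221 − 3 − 1 = 217.
t* = t_{0.01, 217} = 2.343655.
Margin = t* × SE = 2.343655 × 0.7713 = 1.807661.
CI: -4.7208 ± 1.807661 → (-6.5285, -2.9131).

(-6.5285, -2.9131)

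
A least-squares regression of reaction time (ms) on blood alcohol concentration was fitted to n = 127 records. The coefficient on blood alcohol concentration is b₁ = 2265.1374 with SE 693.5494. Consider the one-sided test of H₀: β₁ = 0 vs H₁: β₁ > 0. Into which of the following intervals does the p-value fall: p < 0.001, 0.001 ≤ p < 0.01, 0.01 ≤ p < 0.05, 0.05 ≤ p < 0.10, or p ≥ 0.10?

p < 0.001

t = 2265.1374 / 693.5494 = 3.266.
df = n − 2 = 127 − 2 = 125.
One-sided p = P(T_{125} > t) ≈ 0.0007.
So p < 0.001.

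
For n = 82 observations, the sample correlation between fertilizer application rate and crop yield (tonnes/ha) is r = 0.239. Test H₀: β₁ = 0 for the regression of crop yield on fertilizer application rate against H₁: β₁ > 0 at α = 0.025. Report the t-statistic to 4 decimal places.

t = 2.2015

t = r·√(n − 2)/√(1 − r²) = 0.239·√80/√0.942879 = 2.2015.
df = n − 2 = 80.
One-sided p ≈ 0.0153, which is < 0.025, so reject H₀.
There is evidence of a linear association between fertilizer application rate and crop yield.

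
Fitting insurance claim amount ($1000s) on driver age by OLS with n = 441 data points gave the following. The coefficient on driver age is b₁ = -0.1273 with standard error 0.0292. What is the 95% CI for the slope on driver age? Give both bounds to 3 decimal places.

(-0.185, -0.070)

df = n − 2 = 441 − 2 = 439.
t* = t_{0.025, 439} = 1.965382.
Margin = t* × SE = 1.965382 × 0.0292 = 0.05739.
CI: -0.1273 ± 0.05739 → (-0.185, -0.070).
With 95% confidence, each one-unit increase in driver age is associated with a change of between -0.185 and -0.070 $1000s in insurance claim amount.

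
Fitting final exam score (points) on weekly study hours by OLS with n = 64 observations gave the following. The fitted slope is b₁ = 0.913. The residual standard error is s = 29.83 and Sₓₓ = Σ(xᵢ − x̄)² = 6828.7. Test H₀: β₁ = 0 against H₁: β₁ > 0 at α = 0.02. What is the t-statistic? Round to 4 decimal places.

SE(b₁) = s/√Sₓₓ = 29.83/√6828.7 = 0.360981.
t = 0.913 / 0.360981 = 2.5292.
df = n − 2 = 62.
One-sided p ≈ 0.0070, which is < 0.02, so reject H₀.
There is evidence that the true slope on weekly study hours is positive.

t = 2.5292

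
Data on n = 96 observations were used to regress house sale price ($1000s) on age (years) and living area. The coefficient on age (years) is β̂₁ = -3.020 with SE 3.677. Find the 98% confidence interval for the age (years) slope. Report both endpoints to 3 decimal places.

df = n − k − 1 = 96 − 2 − 1 = 93.
t* = t_{0.01, 93} = 2.367115.
Margin = t* × SE = 2.367115 × 3.677 = 8.70388.
CI: -3.020 ± 8.70388 → (-11.724, 5.684).
With 98% confidence, each one-unit increase in age (years) is associated with a change of between -11.724 and 5.684 $1000s in house sale price, holding the other predictors fixed.

(-11.724, 5.684)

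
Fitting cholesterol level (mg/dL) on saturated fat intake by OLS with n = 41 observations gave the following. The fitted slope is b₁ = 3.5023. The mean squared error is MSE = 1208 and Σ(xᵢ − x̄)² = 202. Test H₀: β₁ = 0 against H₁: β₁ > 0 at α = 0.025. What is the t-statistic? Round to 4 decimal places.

SE(b₁) = √(MSE/Sₓₓ) = √(1208/202) = 2.44544.
t = 3.5023 / 2.44544 = 1.4322.
df = n − 2 = 39.
One-sided p ≈ 0.0800, which is ≥ 0.025, so fail to reject H₀.
The data do not give significant evidence that the true slope on saturated fat intake is positive.

t = 1.4322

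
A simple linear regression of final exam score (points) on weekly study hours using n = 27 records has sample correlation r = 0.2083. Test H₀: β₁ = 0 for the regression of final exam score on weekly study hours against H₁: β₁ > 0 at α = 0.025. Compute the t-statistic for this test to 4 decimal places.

t = r·√(n − 2)/√(1 − r²) = 0.2083·√25/√0.956611 = 1.0649.
df = n − 2 = 25.
One-sided p ≈ 0.1486, which is ≥ 0.025, so fail to reject H₀.
The data do not give significant evidence of a linear association between weekly study hours and final exam score.

t = 1.0649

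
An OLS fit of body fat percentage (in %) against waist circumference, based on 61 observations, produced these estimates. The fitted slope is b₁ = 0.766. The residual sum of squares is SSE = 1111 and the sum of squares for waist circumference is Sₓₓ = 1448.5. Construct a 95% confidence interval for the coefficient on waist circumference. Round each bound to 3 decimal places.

MSE = SSE/(n − 2) = 1111/59 = 18.8305.
SE(b₁) = √(MSE/Sₓₓ) = √(18.8305/1448.5) = 0.114018.
df = n − 2 = 59.
t* = t_{0.025, 59} = 2.000995.
Margin = t* × SE = 2.000995 × 0.114018 = 0.22815.
CI: 0.766 ± 0.22815 → (0.538, 0.994).
With 95% confidence, each one-unit increase in waist circumference is associated with a change of between 0.538 and 0.994 % in body fat percentage.

(0.538, 0.994)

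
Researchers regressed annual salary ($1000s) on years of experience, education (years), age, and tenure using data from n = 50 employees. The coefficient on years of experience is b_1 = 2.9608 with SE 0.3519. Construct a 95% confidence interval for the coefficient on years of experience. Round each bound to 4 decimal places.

(2.2520, 3.6696)

df = n − k − 1 = 50 − 4 − 1 = 45.
t* = t_{0.025, 45} = 2.014103.
Margin = t* × SE = 2.014103 × 0.3519 = 0.708763.
CI: 2.9608 ± 0.708763 → (2.2520, 3.6696).
With 95% confidence, each one-unit increase in years of experience is associated with a change of between 2.2520 and 3.6696 $1000s in annual salary, holding the other predictors fixed.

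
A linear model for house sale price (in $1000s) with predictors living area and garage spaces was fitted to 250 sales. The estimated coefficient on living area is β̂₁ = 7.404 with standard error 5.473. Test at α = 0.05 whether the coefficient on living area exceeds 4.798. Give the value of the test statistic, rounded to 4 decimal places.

H₀: β₁ = 4.798 vs H₁: β₁ > 4.798.
t = (β̂₁ − β₁⁰)/SE = (7.404 − 4.798) / 5.473 = 0.4762.
df = n − k − 1 = 250 − 2 − 1 = 247.
One-sided p ≈ 0.3172, which is ≥ 0.05, so fail to reject H₀.
The data do not give significant evidence that the true slope on living area exceeds 4.798 $1000s per unit, holding the other predictors fixed.

t = 0.4762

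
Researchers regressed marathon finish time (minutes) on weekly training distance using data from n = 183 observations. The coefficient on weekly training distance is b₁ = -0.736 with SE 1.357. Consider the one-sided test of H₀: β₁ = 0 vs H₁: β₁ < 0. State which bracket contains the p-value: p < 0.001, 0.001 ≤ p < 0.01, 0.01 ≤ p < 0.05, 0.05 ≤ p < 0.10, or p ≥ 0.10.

t = -0.736 / 1.357 = -0.542.
df = n − 2 = 183 − 2 = 181.
One-sided p = P(T_{181} < t) ≈ 0.2941.
So p ≥ 0.10.

p ≥ 0.10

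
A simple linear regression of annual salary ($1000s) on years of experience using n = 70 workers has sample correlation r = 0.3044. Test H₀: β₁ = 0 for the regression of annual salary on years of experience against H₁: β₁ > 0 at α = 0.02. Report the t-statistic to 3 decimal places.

t = 2.635

t = r·√(n − 2)/√(1 − r²) = 0.3044·√68/√0.907341 = 2.635.
df = n − 2 = 68.
One-sided p ≈ 0.0052, which is < 0.02, so reject H₀.
There is evidence of a linear association between years of experience and annual salary.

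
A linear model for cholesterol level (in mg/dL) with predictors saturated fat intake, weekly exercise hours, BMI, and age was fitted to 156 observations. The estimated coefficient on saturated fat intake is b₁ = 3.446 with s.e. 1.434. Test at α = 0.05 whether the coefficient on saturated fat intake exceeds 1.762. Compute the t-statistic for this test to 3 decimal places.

t = 1.174

H₀: β₁ = 1.762 vs H₁: β₁ > 1.762.
t = (b₁ − β₁⁰)/SE = (3.446 − 1.762) / 1.434 = 1.174.
df = n − k − 1 = 156 − 4 − 1 = 151.
One-sided p ≈ 0.1211, which is ≥ 0.05, so fail to reject H₀.
The data do not give significant evidence that the true slope on saturated fat intake exceeds 1.762 mg/dL per unit, holding the other predictors fixed.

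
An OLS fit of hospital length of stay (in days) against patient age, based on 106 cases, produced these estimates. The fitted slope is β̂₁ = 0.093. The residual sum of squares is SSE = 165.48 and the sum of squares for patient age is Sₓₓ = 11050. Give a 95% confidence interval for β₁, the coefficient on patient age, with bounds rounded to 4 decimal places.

MSE = SSE/(n − 2) = 165.48/104 = 1.59115.
SE(β̂₁) = √(MSE/Sₓₓ) = √(1.59115/11050) = 0.0119998.
df = n − 2 = 104.
t* = t_{0.025, 104} = 1.983038.
Margin = t* × SE = 1.983038 × 0.0119998 = 0.023796.
CI: 0.093 ± 0.023796 → (0.0692, 0.1168).
With 95% confidence, each one-unit increase in patient age is associated with a change of between 0.0692 and 0.1168 days in hospital length of stay.

(0.0692, 0.1168)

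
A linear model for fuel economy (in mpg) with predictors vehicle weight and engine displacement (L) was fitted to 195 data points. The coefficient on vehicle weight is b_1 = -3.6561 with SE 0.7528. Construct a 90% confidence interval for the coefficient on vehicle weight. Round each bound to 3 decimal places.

(-4.900, -2.412)

df = n − k − 1 = 195 − 2 − 1 = 192.
t* = t_{0.05, 192} = 1.652829.
Margin = t* × SE = 1.652829 × 0.7528 = 1.24425.
CI: -3.6561 ± 1.24425 → (-4.900, -2.412).
With 90% confidence, each one-unit increase in vehicle weight is associated with a change of between -4.900 and -2.412 mpg in fuel economy, holding the other predictors fixed.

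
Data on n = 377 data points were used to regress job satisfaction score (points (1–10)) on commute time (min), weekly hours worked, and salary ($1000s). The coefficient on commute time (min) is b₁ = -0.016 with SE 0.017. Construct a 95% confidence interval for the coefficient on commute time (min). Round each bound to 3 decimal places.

df = n − k − 1 = 377 − 3 − 1 = 373.
t* = t_{0.025, 373} = 1.966344.
Margin = t* × SE = 1.966344 × 0.017 = 0.03343.
CI: -0.016 ± 0.03343 → (-0.049, 0.017).
With 95% confidence, each one-unit increase in commute time (min) is associated with a change of between -0.049 and 0.017 points (1–10) in job satisfaction score, holding the other predictors fixed.

(-0.049, 0.017)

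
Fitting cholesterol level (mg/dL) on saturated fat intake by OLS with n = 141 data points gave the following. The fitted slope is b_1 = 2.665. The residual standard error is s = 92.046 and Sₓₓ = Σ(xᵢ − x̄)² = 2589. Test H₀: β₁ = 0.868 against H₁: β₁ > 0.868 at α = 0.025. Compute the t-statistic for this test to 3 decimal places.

SE(b_1) = s/√Sₓₓ = 92.046/√2589 = 1.809.
t = (2.665 − 0.868) / 1.809 = 0.993.
df = n − 2 = 139.
One-sided p ≈ 0.1611, which is ≥ 0.025, so fail to reject H₀.
The data do not give significant evidence that the true slope on saturated fat intake exceeds 0.868 mg/dL per unit.

t = 0.993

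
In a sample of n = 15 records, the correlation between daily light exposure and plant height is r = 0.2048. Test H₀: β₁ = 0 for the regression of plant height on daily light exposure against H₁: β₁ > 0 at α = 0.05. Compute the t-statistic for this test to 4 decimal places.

t = r·√(n − 2)/√(1 − r²) = 0.2048·√13/√0.958057 = 0.7544.
df = n − 2 = 13.
One-sided p ≈ 0.2320, which is ≥ 0.05, so fail to reject H₀.
The data do not give significant evidence of a linear association between daily light exposure and plant height.

t = 0.7544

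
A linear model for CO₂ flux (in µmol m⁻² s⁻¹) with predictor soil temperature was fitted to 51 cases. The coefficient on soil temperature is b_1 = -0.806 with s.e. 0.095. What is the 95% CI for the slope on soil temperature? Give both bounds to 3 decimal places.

df = n − 2 = 51 − 2 = 49.
t* = t_{0.025, 49} = 2.009575.
Margin = t* × SE = 2.009575 × 0.095 = 0.19091.
CI: -0.806 ± 0.19091 → (-0.997, -0.615).
With 95% confidence, each one-unit increase in soil temperature is associated with a change of between -0.997 and -0.615 µmol m⁻² s⁻¹ in CO₂ flux.

(-0.997, -0.615)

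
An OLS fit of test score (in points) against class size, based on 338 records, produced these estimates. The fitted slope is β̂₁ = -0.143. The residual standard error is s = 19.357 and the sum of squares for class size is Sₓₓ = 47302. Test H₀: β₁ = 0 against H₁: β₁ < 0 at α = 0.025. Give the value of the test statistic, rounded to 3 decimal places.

SE(β̂₁) = s/√Sₓₓ = 19.357/√47302 = 0.0890017.
t = -0.143 / 0.0890017 = -1.607.
df = n − 2 = 336.
One-sided p ≈ 0.0545, which is ≥ 0.025, so fail to reject H₀.
The data do not give significant evidence that the true slope on class size is negative.

t = -1.607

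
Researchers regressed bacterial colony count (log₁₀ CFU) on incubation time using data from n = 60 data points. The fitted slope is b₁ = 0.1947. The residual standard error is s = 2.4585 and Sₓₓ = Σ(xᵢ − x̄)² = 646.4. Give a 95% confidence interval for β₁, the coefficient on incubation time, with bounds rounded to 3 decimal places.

(0.001, 0.388)

SE(b₁) = s/√Sₓₓ = 2.4585/√646.4 = 0.0966985.
df = n − 2 = 58.
t* = t_{0.025, 58} = 2.001717.
Margin = t* × SE = 2.001717 × 0.0966985 = 0.19356.
CI: 0.1947 ± 0.19356 → (0.001, 0.388).
With 95% confidence, each one-unit increase in incubation time is associated with a change of between 0.001 and 0.388 log₁₀ CFU in bacterial colony count.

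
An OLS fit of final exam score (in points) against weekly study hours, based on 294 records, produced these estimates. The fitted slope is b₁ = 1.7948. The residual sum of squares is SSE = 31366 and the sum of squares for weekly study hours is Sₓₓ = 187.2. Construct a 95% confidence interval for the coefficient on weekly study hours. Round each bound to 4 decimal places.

(0.3039, 3.2857)

MSE = SSE/(n − 2) = 31366/292 = 107.418.
SE(b₁) = √(MSE/Sₓₓ) = √(107.418/187.2) = 0.757505.
df = n − 2 = 292.
t* = t_{0.025, 292} = 1.968121.
Margin = t* × SE = 1.968121 × 0.757505 = 1.490861.
CI: 1.7948 ± 1.490861 → (0.3039, 3.2857).
With 95% confidence, each one-unit increase in weekly study hours is associated with a change of between 0.3039 and 3.2857 points in final exam score.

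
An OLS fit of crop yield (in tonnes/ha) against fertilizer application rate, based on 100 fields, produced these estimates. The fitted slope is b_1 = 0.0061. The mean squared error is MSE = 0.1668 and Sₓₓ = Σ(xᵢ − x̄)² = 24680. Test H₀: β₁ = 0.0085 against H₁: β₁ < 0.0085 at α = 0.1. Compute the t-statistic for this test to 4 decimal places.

SE(b_1) = √(MSE/Sₓₓ) = √(0.1668/24680) = 0.00259971.
t = (0.0061 − 0.0085) / 0.00259971 = -0.9232.
df = n − 2 = 98.
One-sided p ≈ 0.1791, which is ≥ 0.1, so fail to reject H₀.
The data do not give significant evidence that the true slope on fertilizer application rate is below 0.0085 tonnes/ha per unit.

t = -0.9232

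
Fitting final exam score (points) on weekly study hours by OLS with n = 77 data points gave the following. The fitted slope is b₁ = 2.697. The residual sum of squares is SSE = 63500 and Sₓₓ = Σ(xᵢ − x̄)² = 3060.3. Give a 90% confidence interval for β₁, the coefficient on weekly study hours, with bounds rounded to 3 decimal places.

(1.821, 3.573)

MSE = SSE/(n − 2) = 63500/75 = 846.667.
SE(b₁) = √(MSE/Sₓₓ) = √(846.667/3060.3) = 0.525986.
df = n − 2 = 75.
t* = t_{0.05, 75} = 1.665425.
Margin = t* × SE = 1.665425 × 0.525986 = 0.87599.
CI: 2.697 ± 0.87599 → (1.821, 3.573).
With 90% confidence, each one-unit increase in weekly study hours is associated with a change of between 1.821 and 3.573 points in final exam score.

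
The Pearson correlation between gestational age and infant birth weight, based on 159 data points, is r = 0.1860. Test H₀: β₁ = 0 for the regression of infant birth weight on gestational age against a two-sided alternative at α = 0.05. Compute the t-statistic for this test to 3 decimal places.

t = 2.372

t = r·√(n − 2)/√(1 − r²) = 0.1860·√157/√0.965404 = 2.372.
df = n − 2 = 157.
Two-sided p ≈ 0.0189, which is < 0.05, so reject H₀.
There is evidence of a linear association between gestational age and infant birth weight.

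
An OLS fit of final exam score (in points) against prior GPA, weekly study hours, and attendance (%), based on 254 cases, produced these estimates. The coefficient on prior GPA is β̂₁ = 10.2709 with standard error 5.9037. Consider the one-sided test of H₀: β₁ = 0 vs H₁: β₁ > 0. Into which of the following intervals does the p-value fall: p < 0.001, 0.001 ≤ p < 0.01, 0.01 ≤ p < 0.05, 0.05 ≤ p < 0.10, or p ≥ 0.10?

t = 10.2709 / 5.9037 = 1.740.
df = n − k − 1 = 254 − 3 − 1 = 250.
One-sided p = P(T_{250} > t) ≈ 0.0416.
So 0.01 ≤ p < 0.05.

0.01 ≤ p < 0.05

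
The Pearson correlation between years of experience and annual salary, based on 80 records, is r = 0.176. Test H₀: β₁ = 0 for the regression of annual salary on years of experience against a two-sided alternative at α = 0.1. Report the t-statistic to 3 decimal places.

t = 1.579

t = r·√(n − 2)/√(1 − r²) = 0.176·√78/√0.969024 = 1.579.
df = n − 2 = 78.
Two-sided p ≈ 0.1184, which is ≥ 0.1, so fail to reject H₀.
The data do not give significant evidence of a linear association between years of experience and annual salary.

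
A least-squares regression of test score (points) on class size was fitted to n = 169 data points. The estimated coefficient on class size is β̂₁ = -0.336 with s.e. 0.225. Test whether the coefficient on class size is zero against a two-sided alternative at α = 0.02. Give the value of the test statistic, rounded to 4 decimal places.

t = -1.4933

H₀: β₁ = 0 vs H₁: β₁ ≠ 0.
t = (β̂₁ − β₁⁰)/SE = -0.336 / 0.225 = -1.4933.
df = n − 2 = 169 − 2 = 167.
Two-sided p ≈ 0.1372, which is ≥ 0.02, so fail to reject H₀.
The data do not give significant evidence of an association between class size and test score.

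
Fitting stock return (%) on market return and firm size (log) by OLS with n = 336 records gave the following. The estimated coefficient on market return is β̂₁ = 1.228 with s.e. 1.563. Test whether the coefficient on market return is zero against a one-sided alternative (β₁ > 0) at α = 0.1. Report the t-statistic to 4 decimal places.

t = 0.7857

H₀: β₁ = 0 vs H₁: β₁ > 0.
t = (β̂₁ − β₁⁰)/SE = 1.228 / 1.563 = 0.7857.
df = n − k − 1 = 336 − 2 − 1 = 333.
One-sided p ≈ 0.2163, which is ≥ 0.1, so fail to reject H₀.
The data do not give significant evidence that the true slope on market return is positive, holding the other predictors fixed.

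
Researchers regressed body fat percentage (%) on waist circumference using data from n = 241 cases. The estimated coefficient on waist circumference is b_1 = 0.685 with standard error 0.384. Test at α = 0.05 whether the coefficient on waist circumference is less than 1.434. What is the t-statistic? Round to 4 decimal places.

t = -1.9505

H₀: β₁ = 1.434 vs H₁: β₁ < 1.434.
t = (b_1 − β₁⁰)/SE = (0.685 − 1.434) / 0.384 = -1.9505.
df = n − 2 = 241 − 2 = 239.
One-sided p ≈ 0.0261, which is < 0.05, so reject H₀.
There is evidence that the true slope on waist circumference is below 1.434 % per unit.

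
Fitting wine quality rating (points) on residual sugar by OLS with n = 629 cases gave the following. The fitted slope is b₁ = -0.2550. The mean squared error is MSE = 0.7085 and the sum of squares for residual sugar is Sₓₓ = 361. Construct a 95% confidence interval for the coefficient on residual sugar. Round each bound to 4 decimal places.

SE(b₁) = √(MSE/Sₓₓ) = √(0.7085/361) = 0.0443013.
df = n − 2 = 627.
t* = t_{0.025, 627} = 1.963755.
Margin = t* × SE = 1.963755 × 0.0443013 = 0.086997.
CI: -0.2550 ± 0.086997 → (-0.3420, -0.1680).
With 95% confidence, each one-unit increase in residual sugar is associated with a change of between -0.3420 and -0.1680 points in wine quality rating.

(-0.3420, -0.1680)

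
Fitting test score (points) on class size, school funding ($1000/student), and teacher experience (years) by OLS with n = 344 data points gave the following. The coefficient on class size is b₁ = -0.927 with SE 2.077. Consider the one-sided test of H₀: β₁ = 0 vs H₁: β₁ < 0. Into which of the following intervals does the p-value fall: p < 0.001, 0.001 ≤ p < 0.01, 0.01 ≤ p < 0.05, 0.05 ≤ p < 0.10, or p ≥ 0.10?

p ≥ 0.10

t = -0.927 / 2.077 = -0.446.
df = n − k − 1 = 344 − 3 − 1 = 340.
One-sided p = P(T_{340} < t) ≈ 0.3278.
So p ≥ 0.10.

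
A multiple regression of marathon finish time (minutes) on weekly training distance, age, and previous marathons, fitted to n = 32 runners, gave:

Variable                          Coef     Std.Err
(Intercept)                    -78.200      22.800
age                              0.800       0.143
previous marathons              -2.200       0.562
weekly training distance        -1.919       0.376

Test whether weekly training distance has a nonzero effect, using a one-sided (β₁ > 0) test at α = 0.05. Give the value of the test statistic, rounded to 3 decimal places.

Read off: b = -1.919, SE = 0.376 for weekly training distance.
H₀: β₁ = 0 vs H₁: β₁ > 0.
t = -1.919 / 0.376 = -5.104.
df = n − k − 1 = 32 − 3 − 1 = 28.
One-sided p ≈ 1.0000, which is ≥ 0.05, so fail to reject H₀.
The data do not give significant evidence that the true slope on weekly training distance is positive, holding the other predictors fixed.

t = -5.104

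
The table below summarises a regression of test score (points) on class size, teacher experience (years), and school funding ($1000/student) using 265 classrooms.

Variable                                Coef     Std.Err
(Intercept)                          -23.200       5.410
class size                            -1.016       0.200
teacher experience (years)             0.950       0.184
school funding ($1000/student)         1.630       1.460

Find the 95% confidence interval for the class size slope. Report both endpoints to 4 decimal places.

(-1.4098, -0.6222)

Read off: b = -1.016, SE = 0.200 for class size.
df = n − k − 1 = 265 − 3 − 1 = 261.
t* = t_{0.025, 261} = 1.969095.
Margin = t* × SE = 1.969095 × 0.200 = 0.393819.
CI: -1.016 ± 0.393819 → (-1.4098, -0.6222).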